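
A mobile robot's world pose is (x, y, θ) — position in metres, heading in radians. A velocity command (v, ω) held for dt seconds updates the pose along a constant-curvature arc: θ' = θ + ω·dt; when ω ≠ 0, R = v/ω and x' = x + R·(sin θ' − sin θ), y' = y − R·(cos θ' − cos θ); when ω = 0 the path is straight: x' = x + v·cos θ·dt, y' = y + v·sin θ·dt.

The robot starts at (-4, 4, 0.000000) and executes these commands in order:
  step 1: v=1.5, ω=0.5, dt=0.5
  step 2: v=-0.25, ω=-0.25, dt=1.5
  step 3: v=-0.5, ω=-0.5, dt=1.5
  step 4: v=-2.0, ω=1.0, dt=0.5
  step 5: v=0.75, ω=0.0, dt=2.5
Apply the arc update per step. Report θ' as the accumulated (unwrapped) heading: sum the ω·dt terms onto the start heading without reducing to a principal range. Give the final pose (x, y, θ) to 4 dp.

(-3.3306, 4.3134, -0.3750)

step 1: θ'=0.2500 (R=3.0000) → pose (-3.2578, 4.0933, 0.2500)
step 2: θ'=-0.1250 (R=1.0000) → pose (-3.6299, 4.0700, -0.1250)
step 3: θ'=-0.8750 (R=1.0000) → pose (-4.2727, 4.4212, -0.8750)
step 4: θ'=-0.3750 (R=-2.0000) → pose (-5.0753, 5.0002, -0.3750)
step 5: θ'=-0.3750 (straight) → pose (-3.3306, 4.3134, -0.3750)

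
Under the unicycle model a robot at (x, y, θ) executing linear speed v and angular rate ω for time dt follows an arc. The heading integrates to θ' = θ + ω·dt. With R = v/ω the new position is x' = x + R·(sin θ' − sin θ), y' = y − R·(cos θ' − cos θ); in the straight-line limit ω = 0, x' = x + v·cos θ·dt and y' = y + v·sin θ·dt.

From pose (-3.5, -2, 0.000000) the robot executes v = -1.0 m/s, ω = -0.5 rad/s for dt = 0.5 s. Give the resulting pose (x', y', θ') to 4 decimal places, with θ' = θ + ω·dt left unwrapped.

(-3.9948, -1.9378, -0.2500)

θ' = 0.0000 + -0.5·0.5 = -0.2500
R = v/ω = -1.0/-0.5 = 2.0000
x' = -3.5 + 2.0000·(sin -0.2500 − sin 0.0000) = -3.9948
y' = -2 − 2.0000·(cos -0.2500 − cos 0.0000) = -1.9378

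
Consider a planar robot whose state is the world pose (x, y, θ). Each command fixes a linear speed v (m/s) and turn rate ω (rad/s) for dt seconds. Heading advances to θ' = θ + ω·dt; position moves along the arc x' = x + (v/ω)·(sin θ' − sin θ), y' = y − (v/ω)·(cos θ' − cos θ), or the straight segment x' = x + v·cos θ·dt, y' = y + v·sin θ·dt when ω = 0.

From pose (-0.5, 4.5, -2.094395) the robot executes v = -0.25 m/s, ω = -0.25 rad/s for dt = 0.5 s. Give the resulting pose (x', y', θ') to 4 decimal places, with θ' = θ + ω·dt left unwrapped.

θ' = -2.0944 + -0.25·0.5 = -2.2194
R = v/ω = -0.25/-0.25 = 1.0000
x' = -0.5 + 1.0000·(sin -2.2194 − sin -2.0944) = -0.4309
y' = 4.5 − 1.0000·(cos -2.2194 − cos -2.0944) = 4.6041

(-0.4309, 4.6041, -2.2194)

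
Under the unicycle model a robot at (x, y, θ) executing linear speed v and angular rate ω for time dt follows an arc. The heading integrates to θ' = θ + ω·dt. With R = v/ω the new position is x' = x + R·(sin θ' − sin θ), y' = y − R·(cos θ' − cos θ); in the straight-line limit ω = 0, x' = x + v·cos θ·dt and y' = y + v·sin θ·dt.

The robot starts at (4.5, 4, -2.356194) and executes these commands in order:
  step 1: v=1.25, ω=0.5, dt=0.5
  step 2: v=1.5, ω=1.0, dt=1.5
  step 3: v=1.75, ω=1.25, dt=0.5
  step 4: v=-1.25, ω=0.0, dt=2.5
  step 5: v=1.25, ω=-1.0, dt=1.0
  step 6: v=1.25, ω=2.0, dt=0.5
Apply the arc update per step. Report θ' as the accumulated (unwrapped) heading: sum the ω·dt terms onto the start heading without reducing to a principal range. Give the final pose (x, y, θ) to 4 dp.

step 1: θ'=-2.1062 (R=2.5000) → pose (4.1176, 3.5077, -2.1062)
step 2: θ'=-0.6062 (R=1.5000) → pose (4.5531, 1.5097, -0.6062)
step 3: θ'=0.0188 (R=1.4000) → pose (5.3771, 1.2605, 0.0188)
step 4: θ'=0.0188 (straight) → pose (2.2526, 1.2017, 0.0188)
step 5: θ'=-0.9812 (R=-1.2500) → pose (3.3151, 0.6470, -0.9812)
step 6: θ'=0.0188 (R=0.6250) → pose (3.8463, 0.3696, 0.0188)

(3.8463, 0.3696, 0.0188)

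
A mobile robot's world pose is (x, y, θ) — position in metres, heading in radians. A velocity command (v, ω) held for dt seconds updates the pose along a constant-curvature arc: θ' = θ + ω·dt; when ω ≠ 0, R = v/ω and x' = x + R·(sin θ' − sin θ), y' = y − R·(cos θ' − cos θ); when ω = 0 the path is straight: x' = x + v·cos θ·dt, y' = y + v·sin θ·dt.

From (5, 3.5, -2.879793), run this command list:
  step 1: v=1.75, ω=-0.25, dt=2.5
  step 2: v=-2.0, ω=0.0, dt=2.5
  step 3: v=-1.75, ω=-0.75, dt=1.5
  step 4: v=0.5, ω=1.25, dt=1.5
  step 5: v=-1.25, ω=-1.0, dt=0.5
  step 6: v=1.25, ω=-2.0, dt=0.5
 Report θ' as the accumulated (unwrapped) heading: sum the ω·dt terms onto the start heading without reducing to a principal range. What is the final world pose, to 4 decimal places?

step 1: θ'=-3.5048 (R=-7.0000) → pose (0.7014, 3.7181, -3.5048)
step 2: θ'=-3.5048 (straight) → pose (5.3752, 1.9418, -3.5048)
step 3: θ'=-4.6298 (R=2.3333) → pose (6.8716, -0.0468, -4.6298)
step 4: θ'=-2.7548 (R=0.4000) → pose (6.3221, 0.2906, -2.7548)
step 5: θ'=-3.2548 (R=1.2500) → pose (6.9348, 0.3750, -3.2548)
step 6: θ'=-4.2548 (R=-0.6250) → pose (6.4447, 0.7199, -4.2548)

(6.4447, 0.7199, -4.2548)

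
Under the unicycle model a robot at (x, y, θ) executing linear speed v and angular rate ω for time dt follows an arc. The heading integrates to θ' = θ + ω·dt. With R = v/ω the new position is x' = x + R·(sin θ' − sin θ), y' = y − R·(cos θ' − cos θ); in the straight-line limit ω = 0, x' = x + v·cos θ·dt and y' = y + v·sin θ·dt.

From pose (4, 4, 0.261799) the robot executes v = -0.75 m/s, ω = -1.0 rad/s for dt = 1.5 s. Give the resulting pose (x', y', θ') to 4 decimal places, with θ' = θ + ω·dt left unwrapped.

(3.0970, 4.4796, -1.2382)

θ' = 0.2618 + -1.0·1.5 = -1.2382
R = v/ω = -0.75/-1.0 = 0.7500
x' = 4 + 0.7500·(sin -1.2382 − sin 0.2618) = 3.0970
y' = 4 − 0.7500·(cos -1.2382 − cos 0.2618) = 4.4796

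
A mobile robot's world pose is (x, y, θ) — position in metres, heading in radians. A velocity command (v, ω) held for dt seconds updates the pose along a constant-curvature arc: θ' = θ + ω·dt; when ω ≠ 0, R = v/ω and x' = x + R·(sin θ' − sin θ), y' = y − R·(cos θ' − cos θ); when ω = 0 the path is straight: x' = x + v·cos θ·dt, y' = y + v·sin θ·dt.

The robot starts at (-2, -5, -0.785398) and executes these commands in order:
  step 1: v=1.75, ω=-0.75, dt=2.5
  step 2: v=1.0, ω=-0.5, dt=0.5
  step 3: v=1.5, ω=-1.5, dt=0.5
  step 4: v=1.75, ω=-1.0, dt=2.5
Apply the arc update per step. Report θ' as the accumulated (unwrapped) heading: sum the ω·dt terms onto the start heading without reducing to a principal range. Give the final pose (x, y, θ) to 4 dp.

(-3.1090, -5.5307, -6.1604)

step 1: θ'=-2.6604 (R=-2.3333) → pose (-2.5700, -8.7183, -2.6604)
step 2: θ'=-2.9104 (R=-2.0000) → pose (-3.0374, -8.8922, -2.9104)
step 3: θ'=-3.6604 (R=-1.0000) → pose (-3.7623, -8.7872, -3.6604)
step 4: θ'=-6.1604 (R=-1.7500) → pose (-3.1090, -5.5307, -6.1604)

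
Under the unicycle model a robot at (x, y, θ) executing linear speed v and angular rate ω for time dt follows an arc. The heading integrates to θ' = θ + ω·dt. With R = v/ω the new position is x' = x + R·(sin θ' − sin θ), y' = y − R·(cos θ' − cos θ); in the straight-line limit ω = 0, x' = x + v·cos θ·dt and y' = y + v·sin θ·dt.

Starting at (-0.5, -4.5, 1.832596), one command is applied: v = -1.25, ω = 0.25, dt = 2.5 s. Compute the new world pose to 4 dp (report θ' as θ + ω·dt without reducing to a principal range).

θ' = 1.8326 + 0.25·2.5 = 2.4576
R = v/ω = -1.25/0.25 = -5.0000
x' = -0.5 + -5.0000·(sin 2.4576 − sin 1.8326) = 1.1702
y' = -4.5 − -5.0000·(cos 2.4576 − cos 1.8326) = -7.0812

(1.1702, -7.0812, 2.4576)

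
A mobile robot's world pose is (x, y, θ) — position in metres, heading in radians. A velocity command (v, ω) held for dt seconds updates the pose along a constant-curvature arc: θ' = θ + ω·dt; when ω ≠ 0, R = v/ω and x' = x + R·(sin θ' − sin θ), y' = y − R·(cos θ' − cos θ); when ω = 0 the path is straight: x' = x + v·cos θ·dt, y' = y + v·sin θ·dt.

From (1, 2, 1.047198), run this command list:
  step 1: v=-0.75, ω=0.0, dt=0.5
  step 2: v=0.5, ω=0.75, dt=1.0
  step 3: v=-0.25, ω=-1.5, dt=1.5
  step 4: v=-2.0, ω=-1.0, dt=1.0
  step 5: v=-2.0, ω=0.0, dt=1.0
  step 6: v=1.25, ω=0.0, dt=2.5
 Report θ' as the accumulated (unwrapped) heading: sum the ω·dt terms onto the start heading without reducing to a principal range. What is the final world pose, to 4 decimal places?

step 1: θ'=1.0472 (straight) → pose (0.8125, 1.6752, 1.0472)
step 2: θ'=1.7972 (R=0.6667) → pose (0.8848, 2.1582, 1.7972)
step 3: θ'=-0.4528 (R=0.1667) → pose (0.6495, 1.9709, -0.4528)
step 4: θ'=-1.4528 (R=2.0000) → pose (-0.4616, 3.5339, -1.4528)
step 5: θ'=-1.4528 (straight) → pose (-0.6971, 5.5200, -1.4528)
step 6: θ'=-1.4528 (straight) → pose (-0.3292, 2.4168, -1.4528)

(-0.3292, 2.4168, -1.4528)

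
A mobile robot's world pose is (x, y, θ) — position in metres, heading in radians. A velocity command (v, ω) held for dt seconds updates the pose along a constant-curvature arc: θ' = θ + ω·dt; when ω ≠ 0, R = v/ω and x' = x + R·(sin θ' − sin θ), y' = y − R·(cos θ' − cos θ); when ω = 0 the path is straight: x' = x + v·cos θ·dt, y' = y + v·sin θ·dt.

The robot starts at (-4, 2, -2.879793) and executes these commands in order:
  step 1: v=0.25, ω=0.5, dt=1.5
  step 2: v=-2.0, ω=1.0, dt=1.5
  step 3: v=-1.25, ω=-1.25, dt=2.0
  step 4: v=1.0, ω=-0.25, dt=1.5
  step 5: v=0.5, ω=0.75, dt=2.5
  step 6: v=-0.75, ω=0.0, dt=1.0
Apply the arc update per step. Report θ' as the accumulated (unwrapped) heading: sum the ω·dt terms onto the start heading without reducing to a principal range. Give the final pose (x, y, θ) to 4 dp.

step 1: θ'=-2.1298 (R=0.5000) → pose (-4.2945, 1.7822, -2.1298)
step 2: θ'=-0.6298 (R=-2.0000) → pose (-4.8121, 4.4592, -0.6298)
step 3: θ'=-3.1298 (R=1.0000) → pose (-4.2349, 6.2673, -3.1298)
step 4: θ'=-3.5048 (R=-4.0000) → pose (-5.7032, 6.5279, -3.5048)
step 5: θ'=-1.6298 (R=0.6667) → pose (-6.6055, 5.9441, -1.6298)
step 6: θ'=-1.6298 (straight) → pose (-6.5613, 6.6927, -1.6298)

(-6.5613, 6.6927, -1.6298)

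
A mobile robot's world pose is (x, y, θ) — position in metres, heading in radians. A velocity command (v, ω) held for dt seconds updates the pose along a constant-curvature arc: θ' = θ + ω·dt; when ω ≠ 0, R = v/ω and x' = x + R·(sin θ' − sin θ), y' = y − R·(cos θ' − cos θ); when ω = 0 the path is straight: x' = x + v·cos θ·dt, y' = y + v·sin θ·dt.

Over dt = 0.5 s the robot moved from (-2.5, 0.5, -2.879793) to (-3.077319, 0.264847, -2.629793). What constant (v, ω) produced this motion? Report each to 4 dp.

v = 1.2500, ω = 0.5000

Δθ = -2.629793 − -2.879793 = 0.250000
ω = Δθ/dt = 0.250000/0.5 = 0.5000
R = Δx/(sin θ' − sin θ) = 2.5000
v = R·ω = 2.5000·0.5000 = 1.2500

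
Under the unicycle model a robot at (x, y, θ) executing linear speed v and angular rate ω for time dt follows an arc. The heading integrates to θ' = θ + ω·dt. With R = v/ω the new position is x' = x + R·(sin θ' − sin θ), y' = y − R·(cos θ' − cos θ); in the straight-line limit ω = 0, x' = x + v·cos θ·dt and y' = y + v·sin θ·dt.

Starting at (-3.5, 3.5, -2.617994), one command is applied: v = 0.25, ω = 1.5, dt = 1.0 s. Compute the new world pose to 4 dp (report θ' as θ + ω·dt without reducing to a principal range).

θ' = -2.6180 + 1.5·1.0 = -1.1180
R = v/ω = 0.25/1.5 = 0.1667
x' = -3.5 + 0.1667·(sin -1.1180 − sin -2.6180) = -3.5665
y' = 3.5 − 0.1667·(cos -1.1180 − cos -2.6180) = 3.2827

(-3.5665, 3.2827, -1.1180)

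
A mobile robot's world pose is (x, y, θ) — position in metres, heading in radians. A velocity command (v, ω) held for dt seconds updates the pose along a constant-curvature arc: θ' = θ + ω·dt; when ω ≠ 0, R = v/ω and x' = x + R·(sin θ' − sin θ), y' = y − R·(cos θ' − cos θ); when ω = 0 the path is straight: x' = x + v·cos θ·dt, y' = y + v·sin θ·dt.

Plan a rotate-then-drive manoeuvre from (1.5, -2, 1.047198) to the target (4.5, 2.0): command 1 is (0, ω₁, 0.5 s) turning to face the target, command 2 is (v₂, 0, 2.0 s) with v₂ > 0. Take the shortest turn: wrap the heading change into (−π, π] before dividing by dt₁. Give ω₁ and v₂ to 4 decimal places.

ω₁ = -0.2398, v₂ = 2.5000

heading to target = atan2(2−-2, 4.5−1.5) = 0.9273
Δθ = wrap(0.9273 − 1.0472) = -0.1199; ω₁ = Δθ/dt₁ = -0.2398
distance = √((4.5−1.5)² + (2−-2)²) = 5.0000; v₂ = distance/dt₂ = 2.5000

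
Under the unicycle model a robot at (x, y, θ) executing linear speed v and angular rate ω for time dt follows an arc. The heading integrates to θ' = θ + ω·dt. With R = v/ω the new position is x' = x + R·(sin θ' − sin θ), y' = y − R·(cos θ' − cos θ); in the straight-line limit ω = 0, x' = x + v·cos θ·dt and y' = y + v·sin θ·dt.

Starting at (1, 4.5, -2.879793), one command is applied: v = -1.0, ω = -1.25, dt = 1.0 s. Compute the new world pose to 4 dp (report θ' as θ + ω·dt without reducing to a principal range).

(1.8751, 4.1674, -4.1298)

θ' = -2.8798 + -1.25·1.0 = -4.1298
R = v/ω = -1.0/-1.25 = 0.8000
x' = 1 + 0.8000·(sin -4.1298 − sin -2.8798) = 1.8751
y' = 4.5 − 0.8000·(cos -4.1298 − cos -2.8798) = 4.1674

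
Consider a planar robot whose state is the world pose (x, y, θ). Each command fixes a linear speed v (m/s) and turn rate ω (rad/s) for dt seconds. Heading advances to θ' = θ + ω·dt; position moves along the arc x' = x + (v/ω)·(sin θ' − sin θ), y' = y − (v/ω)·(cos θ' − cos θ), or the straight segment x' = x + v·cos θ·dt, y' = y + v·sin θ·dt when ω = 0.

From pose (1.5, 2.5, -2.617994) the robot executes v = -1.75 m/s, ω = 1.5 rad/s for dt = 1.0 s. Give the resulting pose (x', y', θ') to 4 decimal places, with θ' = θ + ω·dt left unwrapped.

θ' = -2.6180 + 1.5·1.0 = -1.1180
R = v/ω = -1.75/1.5 = -1.1667
x' = 1.5 + -1.1667·(sin -1.1180 − sin -2.6180) = 1.9658
y' = 2.5 − -1.1667·(cos -1.1180 − cos -2.6180) = 4.0208

(1.9658, 4.0208, -1.1180)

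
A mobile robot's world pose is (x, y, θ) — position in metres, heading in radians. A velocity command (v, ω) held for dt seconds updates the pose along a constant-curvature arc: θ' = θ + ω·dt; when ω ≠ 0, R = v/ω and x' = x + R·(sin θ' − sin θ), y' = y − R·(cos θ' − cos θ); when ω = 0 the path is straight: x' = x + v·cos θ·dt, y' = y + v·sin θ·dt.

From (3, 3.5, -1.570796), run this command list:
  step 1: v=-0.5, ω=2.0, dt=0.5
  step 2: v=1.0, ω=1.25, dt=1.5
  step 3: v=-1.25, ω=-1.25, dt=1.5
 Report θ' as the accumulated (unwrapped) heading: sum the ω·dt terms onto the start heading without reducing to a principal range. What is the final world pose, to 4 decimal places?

(2.5841, 3.5948, -0.5708)

step 1: θ'=-0.5708 (R=-0.2500) → pose (2.8851, 3.7104, -0.5708)
step 2: θ'=1.3042 (R=0.8000) → pose (4.0891, 4.1728, 1.3042)
step 3: θ'=-0.5708 (R=1.0000) → pose (2.5841, 3.5948, -0.5708)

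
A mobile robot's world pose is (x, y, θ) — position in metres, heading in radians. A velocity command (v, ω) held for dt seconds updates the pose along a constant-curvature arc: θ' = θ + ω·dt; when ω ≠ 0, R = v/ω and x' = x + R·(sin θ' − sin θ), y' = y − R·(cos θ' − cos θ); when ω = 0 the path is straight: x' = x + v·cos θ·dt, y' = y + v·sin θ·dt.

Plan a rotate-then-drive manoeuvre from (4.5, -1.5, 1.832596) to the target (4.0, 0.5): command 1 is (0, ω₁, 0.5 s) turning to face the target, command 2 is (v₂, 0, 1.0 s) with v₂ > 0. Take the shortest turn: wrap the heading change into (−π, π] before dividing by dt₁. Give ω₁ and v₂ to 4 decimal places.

heading to target = atan2(0.5−-1.5, 4−4.5) = 1.8158
Δθ = wrap(1.8158 − 1.8326) = -0.0168; ω₁ = Δθ/dt₁ = -0.0336
distance = √((4−4.5)² + (0.5−-1.5)²) = 2.0616; v₂ = distance/dt₂ = 2.0616

ω₁ = -0.0336, v₂ = 2.0616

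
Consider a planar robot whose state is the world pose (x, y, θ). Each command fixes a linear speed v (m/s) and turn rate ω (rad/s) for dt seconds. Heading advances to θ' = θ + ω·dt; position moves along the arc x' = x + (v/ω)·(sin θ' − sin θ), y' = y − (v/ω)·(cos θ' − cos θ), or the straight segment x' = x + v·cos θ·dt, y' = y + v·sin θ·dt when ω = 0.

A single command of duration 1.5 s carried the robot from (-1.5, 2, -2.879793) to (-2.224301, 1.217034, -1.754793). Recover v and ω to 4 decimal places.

v = 0.7500, ω = 0.7500

Δθ = -1.754793 − -2.879793 = 1.125000
ω = Δθ/dt = 1.125000/1.5 = 0.7500
R = −Δy/(cos θ' − cos θ) = 1.0000
v = R·ω = 1.0000·0.7500 = 0.7500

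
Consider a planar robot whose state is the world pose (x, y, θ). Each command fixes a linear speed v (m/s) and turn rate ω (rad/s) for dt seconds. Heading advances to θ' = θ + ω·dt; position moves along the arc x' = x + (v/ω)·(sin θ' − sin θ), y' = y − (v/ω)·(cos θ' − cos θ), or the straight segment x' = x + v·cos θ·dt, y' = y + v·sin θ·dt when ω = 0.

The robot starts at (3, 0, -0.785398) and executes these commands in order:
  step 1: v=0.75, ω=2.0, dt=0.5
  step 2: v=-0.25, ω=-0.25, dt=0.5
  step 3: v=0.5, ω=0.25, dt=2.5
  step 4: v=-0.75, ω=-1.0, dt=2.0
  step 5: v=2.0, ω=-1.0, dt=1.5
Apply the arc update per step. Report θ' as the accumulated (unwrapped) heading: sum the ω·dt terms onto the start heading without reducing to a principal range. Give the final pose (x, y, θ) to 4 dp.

step 1: θ'=0.2146 (R=0.3750) → pose (3.3450, -0.1012, 0.2146)
step 2: θ'=0.0896 (R=1.0000) → pose (3.2215, -0.1202, 0.0896)
step 3: θ'=0.7146 (R=2.0000) → pose (4.3532, 0.3611, 0.7146)
step 4: θ'=-1.2854 (R=0.7500) → pose (3.1421, 0.7165, -1.2854)
step 5: θ'=-2.7854 (R=-2.0000) → pose (1.9204, -1.7211, -2.7854)

(1.9204, -1.7211, -2.7854)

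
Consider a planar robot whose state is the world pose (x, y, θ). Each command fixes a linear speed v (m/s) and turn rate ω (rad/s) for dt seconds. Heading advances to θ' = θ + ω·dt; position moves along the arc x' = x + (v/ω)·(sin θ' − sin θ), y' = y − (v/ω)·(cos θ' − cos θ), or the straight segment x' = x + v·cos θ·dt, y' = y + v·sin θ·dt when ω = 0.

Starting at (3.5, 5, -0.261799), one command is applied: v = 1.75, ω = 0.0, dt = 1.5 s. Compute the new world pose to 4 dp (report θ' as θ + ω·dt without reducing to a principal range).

θ' = -0.2618 + 0.0·1.5 = -0.2618
ω = 0 → straight: x' = 3.5 + 1.75·cos(-0.2618)·1.5 = 6.0356
y' = 5 + 1.75·sin(-0.2618)·1.5 = 4.3206

(6.0356, 4.3206, -0.2618)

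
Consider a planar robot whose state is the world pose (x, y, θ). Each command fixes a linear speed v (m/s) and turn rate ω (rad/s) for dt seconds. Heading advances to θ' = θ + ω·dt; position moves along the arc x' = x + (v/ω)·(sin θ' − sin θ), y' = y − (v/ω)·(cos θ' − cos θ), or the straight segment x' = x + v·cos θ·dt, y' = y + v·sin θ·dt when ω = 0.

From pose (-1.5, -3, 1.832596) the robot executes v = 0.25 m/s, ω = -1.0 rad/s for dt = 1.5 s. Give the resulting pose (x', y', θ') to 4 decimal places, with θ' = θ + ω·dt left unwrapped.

θ' = 1.8326 + -1.0·1.5 = 0.3326
R = v/ω = 0.25/-1.0 = -0.2500
x' = -1.5 + -0.2500·(sin 0.3326 − sin 1.8326) = -1.3401
y' = -3 − -0.2500·(cos 0.3326 − cos 1.8326) = -2.6990

(-1.3401, -2.6990, 0.3326)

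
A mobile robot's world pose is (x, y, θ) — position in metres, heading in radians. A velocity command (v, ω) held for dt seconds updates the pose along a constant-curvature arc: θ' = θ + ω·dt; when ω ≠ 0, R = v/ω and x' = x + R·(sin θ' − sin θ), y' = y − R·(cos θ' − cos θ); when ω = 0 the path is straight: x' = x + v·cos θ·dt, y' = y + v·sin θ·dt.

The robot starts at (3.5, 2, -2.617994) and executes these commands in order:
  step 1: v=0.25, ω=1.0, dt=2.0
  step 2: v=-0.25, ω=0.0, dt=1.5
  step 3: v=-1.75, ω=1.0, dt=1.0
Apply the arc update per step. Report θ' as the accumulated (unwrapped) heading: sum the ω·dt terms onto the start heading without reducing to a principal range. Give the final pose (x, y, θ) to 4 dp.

step 1: θ'=-0.6180 (R=0.2500) → pose (3.4801, 1.5797, -0.6180)
step 2: θ'=-0.6180 (straight) → pose (3.1745, 1.7970, -0.6180)
step 3: θ'=0.3820 (R=-1.7500) → pose (1.5082, 1.9945, 0.3820)

(1.5082, 1.9945, 0.3820)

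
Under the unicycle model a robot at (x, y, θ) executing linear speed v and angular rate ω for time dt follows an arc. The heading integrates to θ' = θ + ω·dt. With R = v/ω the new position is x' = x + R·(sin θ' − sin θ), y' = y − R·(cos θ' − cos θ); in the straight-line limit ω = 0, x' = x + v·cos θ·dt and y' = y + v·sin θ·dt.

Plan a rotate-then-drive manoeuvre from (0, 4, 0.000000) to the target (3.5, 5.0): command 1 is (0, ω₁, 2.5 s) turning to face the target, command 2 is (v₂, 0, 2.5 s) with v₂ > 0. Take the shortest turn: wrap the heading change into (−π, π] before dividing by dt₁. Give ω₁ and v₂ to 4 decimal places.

ω₁ = 0.1113, v₂ = 1.4560

heading to target = atan2(5−4, 3.5−0) = 0.2783
Δθ = wrap(0.2783 − 0.0000) = 0.2783; ω₁ = Δθ/dt₁ = 0.1113
distance = √((3.5−0)² + (5−4)²) = 3.6401; v₂ = distance/dt₂ = 1.4560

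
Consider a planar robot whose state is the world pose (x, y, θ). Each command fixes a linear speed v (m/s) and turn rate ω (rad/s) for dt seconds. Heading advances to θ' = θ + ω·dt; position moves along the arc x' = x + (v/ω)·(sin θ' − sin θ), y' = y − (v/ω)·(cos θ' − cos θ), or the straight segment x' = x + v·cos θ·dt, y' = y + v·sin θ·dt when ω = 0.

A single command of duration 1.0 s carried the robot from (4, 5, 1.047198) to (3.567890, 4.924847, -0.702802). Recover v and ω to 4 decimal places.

Δθ = -0.702802 − 1.047198 = -1.750000
ω = Δθ/dt = -1.750000/1.0 = -1.7500
R = Δx/(sin θ' − sin θ) = 0.2857
v = R·ω = 0.2857·-1.7500 = -0.5000

v = -0.5000, ω = -1.7500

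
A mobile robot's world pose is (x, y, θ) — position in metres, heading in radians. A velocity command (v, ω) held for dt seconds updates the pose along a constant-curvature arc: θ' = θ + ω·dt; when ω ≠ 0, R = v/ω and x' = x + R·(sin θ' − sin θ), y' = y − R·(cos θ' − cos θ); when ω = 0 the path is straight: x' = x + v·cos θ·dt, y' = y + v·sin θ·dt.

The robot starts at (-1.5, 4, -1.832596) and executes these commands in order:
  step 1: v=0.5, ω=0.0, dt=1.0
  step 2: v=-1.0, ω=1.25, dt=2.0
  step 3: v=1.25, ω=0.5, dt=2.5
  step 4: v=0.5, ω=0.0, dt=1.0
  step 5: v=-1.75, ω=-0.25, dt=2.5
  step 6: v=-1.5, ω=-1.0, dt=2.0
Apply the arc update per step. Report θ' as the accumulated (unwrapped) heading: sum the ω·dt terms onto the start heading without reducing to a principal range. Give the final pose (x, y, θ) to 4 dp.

(-4.5337, 2.6062, -0.7076)

step 1: θ'=-1.8326 (straight) → pose (-1.6294, 3.5170, -1.8326)
step 2: θ'=0.6674 (R=-0.8000) → pose (-2.8973, 4.3524, 0.6674)
step 3: θ'=1.9174 (R=2.5000) → pose (-2.0934, 7.1653, 1.9174)
step 4: θ'=1.9174 (straight) → pose (-2.2632, 7.6356, 1.9174)
step 5: θ'=1.2924 (R=7.0000) → pose (-2.1164, 3.3339, 1.2924)
step 6: θ'=-0.7076 (R=1.5000) → pose (-4.5337, 2.6062, -0.7076)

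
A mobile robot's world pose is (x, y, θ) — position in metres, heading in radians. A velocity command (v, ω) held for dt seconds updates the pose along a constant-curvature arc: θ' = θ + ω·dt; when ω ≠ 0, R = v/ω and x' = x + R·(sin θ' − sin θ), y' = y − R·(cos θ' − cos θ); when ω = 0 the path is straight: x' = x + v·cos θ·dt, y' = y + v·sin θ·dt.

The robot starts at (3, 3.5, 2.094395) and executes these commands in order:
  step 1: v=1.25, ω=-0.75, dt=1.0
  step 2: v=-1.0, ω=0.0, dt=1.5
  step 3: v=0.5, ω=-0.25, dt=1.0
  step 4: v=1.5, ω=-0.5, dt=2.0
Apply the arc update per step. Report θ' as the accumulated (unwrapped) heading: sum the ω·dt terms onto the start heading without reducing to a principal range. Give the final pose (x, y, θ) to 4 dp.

step 1: θ'=1.3444 (R=-1.6667) → pose (2.8192, 4.7075, 1.3444)
step 2: θ'=1.3444 (straight) → pose (2.4825, 3.2457, 1.3444)
step 3: θ'=1.0944 (R=-2.0000) → pose (2.6542, 3.7140, 1.0944)
step 4: θ'=0.0944 (R=-3.0000) → pose (5.0374, 5.3248, 0.0944)

(5.0374, 5.3248, 0.0944)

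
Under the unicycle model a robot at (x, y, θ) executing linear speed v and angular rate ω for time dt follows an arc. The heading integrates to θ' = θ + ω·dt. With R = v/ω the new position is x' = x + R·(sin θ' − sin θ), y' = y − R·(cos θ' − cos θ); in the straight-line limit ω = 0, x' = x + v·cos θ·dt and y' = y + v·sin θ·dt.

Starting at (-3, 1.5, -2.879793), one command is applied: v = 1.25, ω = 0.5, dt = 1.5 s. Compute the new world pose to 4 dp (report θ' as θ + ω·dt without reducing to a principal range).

(-4.4724, 0.4110, -2.1298)

θ' = -2.8798 + 0.5·1.5 = -2.1298
R = v/ω = 1.25/0.5 = 2.5000
x' = -3 + 2.5000·(sin -2.1298 − sin -2.8798) = -4.4724
y' = 1.5 − 2.5000·(cos -2.1298 − cos -2.8798) = 0.4110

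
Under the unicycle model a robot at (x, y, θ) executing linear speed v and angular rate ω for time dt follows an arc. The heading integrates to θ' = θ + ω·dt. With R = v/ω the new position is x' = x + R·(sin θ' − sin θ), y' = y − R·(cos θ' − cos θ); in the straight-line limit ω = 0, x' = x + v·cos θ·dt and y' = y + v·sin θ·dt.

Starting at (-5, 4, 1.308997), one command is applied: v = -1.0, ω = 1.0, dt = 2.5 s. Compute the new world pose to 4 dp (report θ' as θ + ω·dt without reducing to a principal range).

(-3.4151, 2.9558, 3.8090)

θ' = 1.3090 + 1.0·2.5 = 3.8090
R = v/ω = -1.0/1.0 = -1.0000
x' = -5 + -1.0000·(sin 3.8090 − sin 1.3090) = -3.4151
y' = 4 − -1.0000·(cos 3.8090 − cos 1.3090) = 2.9558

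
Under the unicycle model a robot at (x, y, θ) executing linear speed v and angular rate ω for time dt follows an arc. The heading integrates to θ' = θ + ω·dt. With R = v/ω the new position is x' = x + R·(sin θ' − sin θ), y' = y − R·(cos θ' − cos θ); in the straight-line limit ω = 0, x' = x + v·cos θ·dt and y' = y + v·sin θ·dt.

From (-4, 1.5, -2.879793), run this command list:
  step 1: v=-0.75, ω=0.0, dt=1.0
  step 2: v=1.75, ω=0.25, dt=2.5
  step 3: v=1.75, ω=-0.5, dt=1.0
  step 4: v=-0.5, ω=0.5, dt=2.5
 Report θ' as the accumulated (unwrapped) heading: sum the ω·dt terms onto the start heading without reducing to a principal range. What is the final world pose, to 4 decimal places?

(-7.6610, -0.6818, -1.5048)

step 1: θ'=-2.8798 (straight) → pose (-3.2756, 1.6941, -2.8798)
step 2: θ'=-2.2548 (R=7.0000) → pose (-6.8892, -0.6441, -2.2548)
step 3: θ'=-2.7548 (R=-3.5000) → pose (-8.2816, -1.6739, -2.7548)
step 4: θ'=-1.5048 (R=-1.0000) → pose (-7.6610, -0.6818, -1.5048)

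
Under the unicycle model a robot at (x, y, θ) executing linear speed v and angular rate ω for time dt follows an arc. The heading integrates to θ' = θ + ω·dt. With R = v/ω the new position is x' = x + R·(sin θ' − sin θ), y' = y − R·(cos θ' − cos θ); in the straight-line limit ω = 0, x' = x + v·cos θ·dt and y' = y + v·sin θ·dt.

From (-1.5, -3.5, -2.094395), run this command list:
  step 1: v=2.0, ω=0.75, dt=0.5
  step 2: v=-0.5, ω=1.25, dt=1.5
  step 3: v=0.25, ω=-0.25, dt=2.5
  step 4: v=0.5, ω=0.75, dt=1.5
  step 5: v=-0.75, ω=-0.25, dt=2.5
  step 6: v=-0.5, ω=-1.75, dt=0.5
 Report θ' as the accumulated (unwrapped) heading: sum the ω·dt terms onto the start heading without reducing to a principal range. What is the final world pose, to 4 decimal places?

(-2.9296, -4.5388, -0.8444)

step 1: θ'=-1.7194 (R=2.6667) → pose (-1.8279, -4.4385, -1.7194)
step 2: θ'=0.1556 (R=-0.4000) → pose (-2.2855, -3.9841, 0.1556)
step 3: θ'=-0.4694 (R=-1.0000) → pose (-1.6781, -4.0802, -0.4694)
step 4: θ'=0.6556 (R=0.6667) → pose (-0.9701, -4.0141, 0.6556)
step 5: θ'=0.0306 (R=3.0000) → pose (-2.7073, -4.6347, 0.0306)
step 6: θ'=-0.8444 (R=0.2857) → pose (-2.9296, -4.5388, -0.8444)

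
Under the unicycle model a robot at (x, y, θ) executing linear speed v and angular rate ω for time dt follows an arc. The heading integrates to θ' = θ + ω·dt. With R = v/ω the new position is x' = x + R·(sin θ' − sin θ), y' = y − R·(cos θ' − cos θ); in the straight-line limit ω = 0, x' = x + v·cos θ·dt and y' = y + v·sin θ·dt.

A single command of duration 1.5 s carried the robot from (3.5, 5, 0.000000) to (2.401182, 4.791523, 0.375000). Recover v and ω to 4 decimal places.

v = -0.7500, ω = 0.2500

Δθ = 0.375000 − 0.000000 = 0.375000
ω = Δθ/dt = 0.375000/1.5 = 0.2500
R = Δx/(sin θ' − sin θ) = -3.0000
v = R·ω = -3.0000·0.2500 = -0.7500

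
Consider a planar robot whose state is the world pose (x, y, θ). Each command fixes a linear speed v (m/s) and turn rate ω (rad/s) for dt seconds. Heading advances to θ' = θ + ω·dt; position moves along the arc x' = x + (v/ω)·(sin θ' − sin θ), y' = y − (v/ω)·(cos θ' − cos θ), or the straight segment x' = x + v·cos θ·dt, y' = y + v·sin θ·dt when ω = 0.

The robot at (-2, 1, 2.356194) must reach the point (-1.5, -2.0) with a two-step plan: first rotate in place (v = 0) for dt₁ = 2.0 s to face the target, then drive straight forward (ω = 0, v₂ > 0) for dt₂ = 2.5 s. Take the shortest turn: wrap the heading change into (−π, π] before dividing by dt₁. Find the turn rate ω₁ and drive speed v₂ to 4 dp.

ω₁ = 1.2607, v₂ = 1.2166

heading to target = atan2(-2−1, -1.5−-2) = -1.4056
Δθ = wrap(-1.4056 − 2.3562) = 2.5213; ω₁ = Δθ/dt₁ = 1.2607
distance = √((-1.5−-2)² + (-2−1)²) = 3.0414; v₂ = distance/dt₂ = 1.2166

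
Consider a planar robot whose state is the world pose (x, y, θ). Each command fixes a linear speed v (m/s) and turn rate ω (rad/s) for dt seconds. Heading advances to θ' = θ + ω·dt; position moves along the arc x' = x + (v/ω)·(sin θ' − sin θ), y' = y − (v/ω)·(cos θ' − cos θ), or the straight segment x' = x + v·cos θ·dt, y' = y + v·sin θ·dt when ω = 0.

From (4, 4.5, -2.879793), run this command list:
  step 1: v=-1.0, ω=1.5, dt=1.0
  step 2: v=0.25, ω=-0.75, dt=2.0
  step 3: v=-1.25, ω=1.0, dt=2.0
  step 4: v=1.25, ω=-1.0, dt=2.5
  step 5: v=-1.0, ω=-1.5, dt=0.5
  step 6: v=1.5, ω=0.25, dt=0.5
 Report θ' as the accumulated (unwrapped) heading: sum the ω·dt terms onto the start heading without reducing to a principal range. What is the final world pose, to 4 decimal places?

(3.5713, 5.1958, -4.0048)

step 1: θ'=-1.3798 (R=-0.6667) → pose (4.4820, 5.2705, -1.3798)
step 2: θ'=-2.8798 (R=-0.3333) → pose (4.2410, 4.8853, -2.8798)
step 3: θ'=-0.8798 (R=-1.2500) → pose (4.8807, 6.8893, -0.8798)
step 4: θ'=-3.3798 (R=-1.2500) → pose (3.6225, 4.8780, -3.3798)
step 5: θ'=-4.1298 (R=0.6667) → pose (4.0219, 4.5969, -4.1298)
step 6: θ'=-4.0048 (R=6.0000) → pose (3.5713, 5.1958, -4.0048)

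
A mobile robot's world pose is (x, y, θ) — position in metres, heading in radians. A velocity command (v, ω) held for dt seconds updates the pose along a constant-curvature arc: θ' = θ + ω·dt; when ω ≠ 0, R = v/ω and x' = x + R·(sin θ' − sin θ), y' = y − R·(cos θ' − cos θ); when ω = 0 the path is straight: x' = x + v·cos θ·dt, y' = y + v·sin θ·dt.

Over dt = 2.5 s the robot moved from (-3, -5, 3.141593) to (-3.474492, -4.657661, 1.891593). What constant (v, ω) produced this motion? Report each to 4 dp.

Δθ = 1.891593 − 3.141593 = -1.250000
ω = Δθ/dt = -1.250000/2.5 = -0.5000
R = Δx/(sin θ' − sin θ) = -0.5000
v = R·ω = -0.5000·-0.5000 = 0.2500

v = 0.2500, ω = -0.5000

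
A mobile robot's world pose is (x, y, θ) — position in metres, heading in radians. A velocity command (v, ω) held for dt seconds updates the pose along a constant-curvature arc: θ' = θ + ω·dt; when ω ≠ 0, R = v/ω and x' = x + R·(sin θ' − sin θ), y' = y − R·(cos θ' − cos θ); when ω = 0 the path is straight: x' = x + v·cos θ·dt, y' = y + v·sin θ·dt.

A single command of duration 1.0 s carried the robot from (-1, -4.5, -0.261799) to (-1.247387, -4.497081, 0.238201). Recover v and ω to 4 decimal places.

v = -0.2500, ω = 0.5000

Δθ = 0.238201 − -0.261799 = 0.500000
ω = Δθ/dt = 0.500000/1.0 = 0.5000
R = Δx/(sin θ' − sin θ) = -0.5000
v = R·ω = -0.5000·0.5000 = -0.2500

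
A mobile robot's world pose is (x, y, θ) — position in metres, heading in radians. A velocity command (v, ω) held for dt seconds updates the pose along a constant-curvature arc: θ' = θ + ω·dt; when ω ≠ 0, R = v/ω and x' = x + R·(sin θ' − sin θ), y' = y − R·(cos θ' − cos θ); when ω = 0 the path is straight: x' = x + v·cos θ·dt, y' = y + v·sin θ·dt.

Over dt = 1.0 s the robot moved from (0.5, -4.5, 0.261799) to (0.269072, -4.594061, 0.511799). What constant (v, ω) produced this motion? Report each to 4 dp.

v = -0.2500, ω = 0.2500

Δθ = 0.511799 − 0.261799 = 0.250000
ω = Δθ/dt = 0.250000/1.0 = 0.2500
R = Δx/(sin θ' − sin θ) = -1.0000
v = R·ω = -1.0000·0.2500 = -0.2500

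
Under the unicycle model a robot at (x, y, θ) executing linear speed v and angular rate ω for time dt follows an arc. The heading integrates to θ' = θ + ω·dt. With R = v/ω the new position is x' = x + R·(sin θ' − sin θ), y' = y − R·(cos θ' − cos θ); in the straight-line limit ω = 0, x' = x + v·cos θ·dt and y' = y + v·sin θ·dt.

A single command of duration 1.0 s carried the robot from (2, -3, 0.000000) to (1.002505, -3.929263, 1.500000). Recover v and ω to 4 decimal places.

v = -1.5000, ω = 1.5000

Δθ = 1.500000 − 0.000000 = 1.500000
ω = Δθ/dt = 1.500000/1.0 = 1.5000
R = Δx/(sin θ' − sin θ) = -1.0000
v = R·ω = -1.0000·1.5000 = -1.5000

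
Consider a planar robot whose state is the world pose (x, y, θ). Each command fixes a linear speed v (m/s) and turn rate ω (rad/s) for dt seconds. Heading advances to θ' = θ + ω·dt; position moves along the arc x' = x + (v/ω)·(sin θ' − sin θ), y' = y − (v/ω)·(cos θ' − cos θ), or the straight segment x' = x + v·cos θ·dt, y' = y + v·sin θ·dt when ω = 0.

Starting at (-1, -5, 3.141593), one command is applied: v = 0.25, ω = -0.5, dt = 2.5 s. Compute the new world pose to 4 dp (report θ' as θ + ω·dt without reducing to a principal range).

(-1.4745, -4.6577, 1.8916)

θ' = 3.1416 + -0.5·2.5 = 1.8916
R = v/ω = 0.25/-0.5 = -0.5000
x' = -1 + -0.5000·(sin 1.8916 − sin 3.1416) = -1.4745
y' = -5 − -0.5000·(cos 1.8916 − cos 3.1416) = -4.6577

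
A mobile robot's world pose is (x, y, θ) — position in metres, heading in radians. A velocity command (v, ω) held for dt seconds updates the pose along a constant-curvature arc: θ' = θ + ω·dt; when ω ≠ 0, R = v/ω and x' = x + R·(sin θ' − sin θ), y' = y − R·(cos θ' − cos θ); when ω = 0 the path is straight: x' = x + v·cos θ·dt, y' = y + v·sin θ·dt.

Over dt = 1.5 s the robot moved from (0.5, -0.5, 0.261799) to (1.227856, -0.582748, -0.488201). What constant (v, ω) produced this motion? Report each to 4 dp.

Δθ = -0.488201 − 0.261799 = -0.750000
ω = Δθ/dt = -0.750000/1.5 = -0.5000
R = Δx/(sin θ' − sin θ) = -1.0000
v = R·ω = -1.0000·-0.5000 = 0.5000

v = 0.5000, ω = -0.5000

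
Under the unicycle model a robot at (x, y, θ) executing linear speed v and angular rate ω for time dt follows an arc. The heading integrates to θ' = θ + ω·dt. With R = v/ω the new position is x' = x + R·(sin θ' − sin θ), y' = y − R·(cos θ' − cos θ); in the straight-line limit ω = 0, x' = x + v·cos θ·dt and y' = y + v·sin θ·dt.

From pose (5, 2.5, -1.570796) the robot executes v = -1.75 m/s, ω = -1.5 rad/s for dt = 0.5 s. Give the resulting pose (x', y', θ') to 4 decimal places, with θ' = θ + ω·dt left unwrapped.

θ' = -1.5708 + -1.5·0.5 = -2.3208
R = v/ω = -1.75/-1.5 = 1.1667
x' = 5 + 1.1667·(sin -2.3208 − sin -1.5708) = 5.3130
y' = 2.5 − 1.1667·(cos -2.3208 − cos -1.5708) = 3.2952

(5.3130, 3.2952, -2.3208)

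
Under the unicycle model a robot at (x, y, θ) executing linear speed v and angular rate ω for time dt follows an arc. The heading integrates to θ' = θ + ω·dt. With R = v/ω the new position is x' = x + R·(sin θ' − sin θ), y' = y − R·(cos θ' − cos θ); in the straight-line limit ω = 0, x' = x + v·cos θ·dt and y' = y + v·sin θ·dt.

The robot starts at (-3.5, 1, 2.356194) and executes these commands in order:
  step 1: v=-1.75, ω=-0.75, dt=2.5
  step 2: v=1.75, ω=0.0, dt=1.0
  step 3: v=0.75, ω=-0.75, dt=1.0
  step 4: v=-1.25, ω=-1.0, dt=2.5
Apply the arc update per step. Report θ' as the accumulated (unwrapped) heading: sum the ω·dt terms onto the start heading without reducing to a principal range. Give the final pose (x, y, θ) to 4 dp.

step 1: θ'=0.4812 (R=2.3333) → pose (-4.0700, -2.7183, 0.4812)
step 2: θ'=0.4812 (straight) → pose (-2.5187, -1.9083, 0.4812)
step 3: θ'=-0.2688 (R=-1.0000) → pose (-1.7903, -1.8307, -0.2688)
step 4: θ'=-2.7688 (R=1.2500) → pose (-1.9136, 0.5386, -2.7688)

(-1.9136, 0.5386, -2.7688)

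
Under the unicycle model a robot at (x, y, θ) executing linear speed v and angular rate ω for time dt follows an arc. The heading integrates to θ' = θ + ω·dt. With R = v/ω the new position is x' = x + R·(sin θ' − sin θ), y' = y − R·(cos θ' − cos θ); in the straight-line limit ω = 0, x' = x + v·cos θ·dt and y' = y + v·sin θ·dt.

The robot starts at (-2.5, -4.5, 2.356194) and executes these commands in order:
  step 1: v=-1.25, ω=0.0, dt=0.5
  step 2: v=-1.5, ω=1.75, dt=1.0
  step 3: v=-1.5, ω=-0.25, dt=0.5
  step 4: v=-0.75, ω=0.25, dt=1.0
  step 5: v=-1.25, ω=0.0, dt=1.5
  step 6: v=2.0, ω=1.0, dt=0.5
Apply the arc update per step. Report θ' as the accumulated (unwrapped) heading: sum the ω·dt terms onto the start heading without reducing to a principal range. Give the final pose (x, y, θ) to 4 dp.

step 1: θ'=2.3562 (straight) → pose (-2.0581, -4.9419, 2.3562)
step 2: θ'=4.1062 (R=-0.8571) → pose (-0.7475, -4.8242, 4.1062)
step 3: θ'=3.9812 (R=6.0000) → pose (-0.2829, -4.2361, 3.9812)
step 4: θ'=4.2312 (R=-3.0000) → pose (0.1433, -3.6214, 4.2312)
step 5: θ'=4.2312 (straight) → pose (1.0111, -1.9593, 4.2312)
step 6: θ'=4.7312 (R=2.0000) → pose (0.7844, -2.9226, 4.7312)

(0.7844, -2.9226, 4.7312)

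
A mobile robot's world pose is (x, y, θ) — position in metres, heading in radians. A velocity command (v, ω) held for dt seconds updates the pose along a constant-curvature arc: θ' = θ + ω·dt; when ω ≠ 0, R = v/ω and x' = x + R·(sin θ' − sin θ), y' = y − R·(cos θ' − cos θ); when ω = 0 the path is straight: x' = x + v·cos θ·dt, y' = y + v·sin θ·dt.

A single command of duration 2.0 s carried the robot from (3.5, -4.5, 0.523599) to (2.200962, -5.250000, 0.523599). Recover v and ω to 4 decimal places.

Δθ = 0.523599 − 0.523599 = 0.000000
ω = Δθ/dt = 0.000000/2.0 = 0.0000
ω = 0 → v = (Δx·cos θ + Δy·sin θ)/dt = -0.7500

v = -0.7500, ω = 0.0000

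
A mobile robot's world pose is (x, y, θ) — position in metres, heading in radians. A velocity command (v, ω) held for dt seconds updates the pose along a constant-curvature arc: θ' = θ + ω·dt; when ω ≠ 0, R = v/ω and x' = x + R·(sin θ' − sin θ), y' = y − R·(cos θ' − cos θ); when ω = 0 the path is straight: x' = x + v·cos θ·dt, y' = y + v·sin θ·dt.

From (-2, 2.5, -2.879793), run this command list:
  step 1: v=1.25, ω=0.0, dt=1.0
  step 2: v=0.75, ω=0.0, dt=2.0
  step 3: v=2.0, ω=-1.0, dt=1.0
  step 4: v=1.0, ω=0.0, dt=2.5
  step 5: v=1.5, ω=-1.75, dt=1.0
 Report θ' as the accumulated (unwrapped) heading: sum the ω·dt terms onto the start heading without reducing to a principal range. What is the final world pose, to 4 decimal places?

step 1: θ'=-2.8798 (straight) → pose (-3.2074, 2.1765, -2.8798)
step 2: θ'=-2.8798 (straight) → pose (-4.6563, 1.7882, -2.8798)
step 3: θ'=-3.8798 (R=-2.0000) → pose (-6.5199, 2.2407, -3.8798)
step 4: θ'=-3.8798 (straight) → pose (-8.3691, 3.9231, -3.8798)
step 5: θ'=-5.6298 (R=-0.8571) → pose (-8.3133, 5.2377, -5.6298)

(-8.3133, 5.2377, -5.6298)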